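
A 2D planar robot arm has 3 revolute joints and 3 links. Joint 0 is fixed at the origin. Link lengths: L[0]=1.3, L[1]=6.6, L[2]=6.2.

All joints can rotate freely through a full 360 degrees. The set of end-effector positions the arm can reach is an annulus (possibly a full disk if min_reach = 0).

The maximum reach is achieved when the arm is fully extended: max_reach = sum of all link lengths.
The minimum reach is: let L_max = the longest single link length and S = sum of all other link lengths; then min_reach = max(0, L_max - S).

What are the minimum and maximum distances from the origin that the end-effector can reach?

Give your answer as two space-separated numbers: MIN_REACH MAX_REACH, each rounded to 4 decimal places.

Answer: 0.0000 14.1000

Derivation:
Link lengths: [1.3, 6.6, 6.2]
max_reach = 1.3 + 6.6 + 6.2 = 14.1
L_max = max([1.3, 6.6, 6.2]) = 6.6
S (sum of others) = 14.1 - 6.6 = 7.5
min_reach = max(0, 6.6 - 7.5) = max(0, -0.9) = 0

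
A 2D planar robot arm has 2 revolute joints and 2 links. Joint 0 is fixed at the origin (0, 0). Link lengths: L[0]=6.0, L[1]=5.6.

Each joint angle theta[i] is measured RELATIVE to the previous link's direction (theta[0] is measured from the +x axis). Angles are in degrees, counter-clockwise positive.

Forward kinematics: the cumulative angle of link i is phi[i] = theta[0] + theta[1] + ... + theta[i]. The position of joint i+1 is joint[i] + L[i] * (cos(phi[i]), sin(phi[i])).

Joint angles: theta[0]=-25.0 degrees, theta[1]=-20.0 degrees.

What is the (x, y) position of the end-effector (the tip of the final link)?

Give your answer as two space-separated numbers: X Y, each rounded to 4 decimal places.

Answer: 9.3976 -6.4955

Derivation:
joint[0] = (0.0000, 0.0000)  (base)
link 0: phi[0] = -25 = -25 deg
  cos(-25 deg) = 0.9063, sin(-25 deg) = -0.4226
  joint[1] = (0.0000, 0.0000) + 6 * (0.9063, -0.4226) = (0.0000 + 5.4378, 0.0000 + -2.5357) = (5.4378, -2.5357)
link 1: phi[1] = -25 + -20 = -45 deg
  cos(-45 deg) = 0.7071, sin(-45 deg) = -0.7071
  joint[2] = (5.4378, -2.5357) + 5.6 * (0.7071, -0.7071) = (5.4378 + 3.9598, -2.5357 + -3.9598) = (9.3976, -6.4955)
End effector: (9.3976, -6.4955)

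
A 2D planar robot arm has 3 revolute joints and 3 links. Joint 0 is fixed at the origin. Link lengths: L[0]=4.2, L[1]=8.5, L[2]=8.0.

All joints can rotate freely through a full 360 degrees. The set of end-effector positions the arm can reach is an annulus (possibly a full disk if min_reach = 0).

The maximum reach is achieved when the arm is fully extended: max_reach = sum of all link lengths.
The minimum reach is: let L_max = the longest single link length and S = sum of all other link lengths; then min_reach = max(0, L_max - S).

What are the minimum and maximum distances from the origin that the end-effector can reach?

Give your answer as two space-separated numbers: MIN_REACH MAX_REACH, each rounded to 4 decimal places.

Link lengths: [4.2, 8.5, 8.0]
max_reach = 4.2 + 8.5 + 8 = 20.7
L_max = max([4.2, 8.5, 8.0]) = 8.5
S (sum of others) = 20.7 - 8.5 = 12.2
min_reach = max(0, 8.5 - 12.2) = max(0, -3.7) = 0

Answer: 0.0000 20.7000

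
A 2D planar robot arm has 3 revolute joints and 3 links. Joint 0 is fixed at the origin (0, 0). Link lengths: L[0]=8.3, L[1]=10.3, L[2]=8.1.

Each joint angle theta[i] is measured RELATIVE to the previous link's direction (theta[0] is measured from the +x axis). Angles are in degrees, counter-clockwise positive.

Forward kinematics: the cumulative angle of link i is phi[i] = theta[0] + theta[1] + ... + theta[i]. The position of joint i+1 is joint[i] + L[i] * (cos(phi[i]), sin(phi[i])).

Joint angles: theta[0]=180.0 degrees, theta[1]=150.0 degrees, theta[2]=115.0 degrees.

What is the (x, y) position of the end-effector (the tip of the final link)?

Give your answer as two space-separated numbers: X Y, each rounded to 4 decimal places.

joint[0] = (0.0000, 0.0000)  (base)
link 0: phi[0] = 180 = 180 deg
  cos(180 deg) = -1.0000, sin(180 deg) = 0.0000
  joint[1] = (0.0000, 0.0000) + 8.3 * (-1.0000, 0.0000) = (0.0000 + -8.3000, 0.0000 + 0.0000) = (-8.3000, 0.0000)
link 1: phi[1] = 180 + 150 = 330 deg
  cos(330 deg) = 0.8660, sin(330 deg) = -0.5000
  joint[2] = (-8.3000, 0.0000) + 10.3 * (0.8660, -0.5000) = (-8.3000 + 8.9201, 0.0000 + -5.1500) = (0.6201, -5.1500)
link 2: phi[2] = 180 + 150 + 115 = 445 deg
  cos(445 deg) = 0.0872, sin(445 deg) = 0.9962
  joint[3] = (0.6201, -5.1500) + 8.1 * (0.0872, 0.9962) = (0.6201 + 0.7060, -5.1500 + 8.0692) = (1.3260, 2.9192)
End effector: (1.3260, 2.9192)

Answer: 1.3260 2.9192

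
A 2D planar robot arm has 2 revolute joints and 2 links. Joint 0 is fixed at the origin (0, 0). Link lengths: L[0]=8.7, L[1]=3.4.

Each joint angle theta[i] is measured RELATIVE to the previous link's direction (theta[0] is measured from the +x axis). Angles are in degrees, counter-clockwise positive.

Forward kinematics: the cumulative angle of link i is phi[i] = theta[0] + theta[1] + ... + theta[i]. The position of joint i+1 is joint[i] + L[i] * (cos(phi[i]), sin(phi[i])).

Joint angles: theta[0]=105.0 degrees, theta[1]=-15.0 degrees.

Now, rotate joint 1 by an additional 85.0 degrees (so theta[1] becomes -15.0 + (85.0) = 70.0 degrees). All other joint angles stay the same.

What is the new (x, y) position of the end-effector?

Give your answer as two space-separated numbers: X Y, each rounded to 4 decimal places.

joint[0] = (0.0000, 0.0000)  (base)
link 0: phi[0] = 105 = 105 deg
  cos(105 deg) = -0.2588, sin(105 deg) = 0.9659
  joint[1] = (0.0000, 0.0000) + 8.7 * (-0.2588, 0.9659) = (0.0000 + -2.2517, 0.0000 + 8.4036) = (-2.2517, 8.4036)
link 1: phi[1] = 105 + 70 = 175 deg
  cos(175 deg) = -0.9962, sin(175 deg) = 0.0872
  joint[2] = (-2.2517, 8.4036) + 3.4 * (-0.9962, 0.0872) = (-2.2517 + -3.3871, 8.4036 + 0.2963) = (-5.6388, 8.6999)
End effector: (-5.6388, 8.6999)

Answer: -5.6388 8.6999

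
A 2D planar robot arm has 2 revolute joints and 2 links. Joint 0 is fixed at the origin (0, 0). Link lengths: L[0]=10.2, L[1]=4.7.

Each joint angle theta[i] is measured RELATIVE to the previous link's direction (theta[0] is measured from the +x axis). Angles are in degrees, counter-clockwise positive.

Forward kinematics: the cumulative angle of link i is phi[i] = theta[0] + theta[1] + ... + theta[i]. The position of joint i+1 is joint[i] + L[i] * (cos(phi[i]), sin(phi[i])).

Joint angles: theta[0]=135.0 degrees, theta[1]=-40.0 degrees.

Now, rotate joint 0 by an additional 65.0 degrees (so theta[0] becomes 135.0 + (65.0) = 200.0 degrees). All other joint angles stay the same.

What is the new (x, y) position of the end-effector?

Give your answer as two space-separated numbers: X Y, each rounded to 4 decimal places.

Answer: -14.0014 -1.8811

Derivation:
joint[0] = (0.0000, 0.0000)  (base)
link 0: phi[0] = 200 = 200 deg
  cos(200 deg) = -0.9397, sin(200 deg) = -0.3420
  joint[1] = (0.0000, 0.0000) + 10.2 * (-0.9397, -0.3420) = (0.0000 + -9.5849, 0.0000 + -3.4886) = (-9.5849, -3.4886)
link 1: phi[1] = 200 + -40 = 160 deg
  cos(160 deg) = -0.9397, sin(160 deg) = 0.3420
  joint[2] = (-9.5849, -3.4886) + 4.7 * (-0.9397, 0.3420) = (-9.5849 + -4.4166, -3.4886 + 1.6075) = (-14.0014, -1.8811)
End effector: (-14.0014, -1.8811)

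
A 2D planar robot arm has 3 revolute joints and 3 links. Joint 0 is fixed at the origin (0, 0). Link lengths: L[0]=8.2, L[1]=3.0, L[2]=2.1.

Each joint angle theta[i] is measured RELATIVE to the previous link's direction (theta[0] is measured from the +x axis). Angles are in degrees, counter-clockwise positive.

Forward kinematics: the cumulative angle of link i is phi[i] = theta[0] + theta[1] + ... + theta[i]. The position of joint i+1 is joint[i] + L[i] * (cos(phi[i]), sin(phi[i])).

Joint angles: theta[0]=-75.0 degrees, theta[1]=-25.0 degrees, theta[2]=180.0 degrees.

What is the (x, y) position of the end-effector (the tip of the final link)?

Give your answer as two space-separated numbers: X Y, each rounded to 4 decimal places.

joint[0] = (0.0000, 0.0000)  (base)
link 0: phi[0] = -75 = -75 deg
  cos(-75 deg) = 0.2588, sin(-75 deg) = -0.9659
  joint[1] = (0.0000, 0.0000) + 8.2 * (0.2588, -0.9659) = (0.0000 + 2.1223, 0.0000 + -7.9206) = (2.1223, -7.9206)
link 1: phi[1] = -75 + -25 = -100 deg
  cos(-100 deg) = -0.1736, sin(-100 deg) = -0.9848
  joint[2] = (2.1223, -7.9206) + 3 * (-0.1736, -0.9848) = (2.1223 + -0.5209, -7.9206 + -2.9544) = (1.6014, -10.8750)
link 2: phi[2] = -75 + -25 + 180 = 80 deg
  cos(80 deg) = 0.1736, sin(80 deg) = 0.9848
  joint[3] = (1.6014, -10.8750) + 2.1 * (0.1736, 0.9848) = (1.6014 + 0.3647, -10.8750 + 2.0681) = (1.9660, -8.8069)
End effector: (1.9660, -8.8069)

Answer: 1.9660 -8.8069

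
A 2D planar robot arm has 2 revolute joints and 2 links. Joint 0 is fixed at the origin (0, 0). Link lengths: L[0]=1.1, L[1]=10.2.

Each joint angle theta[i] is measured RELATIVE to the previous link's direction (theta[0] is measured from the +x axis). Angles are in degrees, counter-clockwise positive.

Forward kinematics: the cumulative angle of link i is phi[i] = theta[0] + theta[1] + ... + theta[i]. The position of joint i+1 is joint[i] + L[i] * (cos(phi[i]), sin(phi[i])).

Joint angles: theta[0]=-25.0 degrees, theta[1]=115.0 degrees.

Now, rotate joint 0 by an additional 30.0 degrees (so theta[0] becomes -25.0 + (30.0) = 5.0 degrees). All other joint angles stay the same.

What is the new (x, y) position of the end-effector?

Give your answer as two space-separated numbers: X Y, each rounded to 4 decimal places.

joint[0] = (0.0000, 0.0000)  (base)
link 0: phi[0] = 5 = 5 deg
  cos(5 deg) = 0.9962, sin(5 deg) = 0.0872
  joint[1] = (0.0000, 0.0000) + 1.1 * (0.9962, 0.0872) = (0.0000 + 1.0958, 0.0000 + 0.0959) = (1.0958, 0.0959)
link 1: phi[1] = 5 + 115 = 120 deg
  cos(120 deg) = -0.5000, sin(120 deg) = 0.8660
  joint[2] = (1.0958, 0.0959) + 10.2 * (-0.5000, 0.8660) = (1.0958 + -5.1000, 0.0959 + 8.8335) = (-4.0042, 8.9293)
End effector: (-4.0042, 8.9293)

Answer: -4.0042 8.9293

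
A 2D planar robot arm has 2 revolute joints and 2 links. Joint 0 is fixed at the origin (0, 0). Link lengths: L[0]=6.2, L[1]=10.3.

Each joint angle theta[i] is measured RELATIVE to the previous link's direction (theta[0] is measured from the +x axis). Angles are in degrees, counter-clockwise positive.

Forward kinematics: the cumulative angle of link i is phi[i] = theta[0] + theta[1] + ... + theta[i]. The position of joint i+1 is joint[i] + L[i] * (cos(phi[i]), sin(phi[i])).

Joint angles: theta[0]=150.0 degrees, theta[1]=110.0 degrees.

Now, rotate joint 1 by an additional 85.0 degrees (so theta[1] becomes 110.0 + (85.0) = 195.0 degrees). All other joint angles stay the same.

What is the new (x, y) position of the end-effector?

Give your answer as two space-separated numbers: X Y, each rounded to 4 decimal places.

Answer: 4.5797 0.4342

Derivation:
joint[0] = (0.0000, 0.0000)  (base)
link 0: phi[0] = 150 = 150 deg
  cos(150 deg) = -0.8660, sin(150 deg) = 0.5000
  joint[1] = (0.0000, 0.0000) + 6.2 * (-0.8660, 0.5000) = (0.0000 + -5.3694, 0.0000 + 3.1000) = (-5.3694, 3.1000)
link 1: phi[1] = 150 + 195 = 345 deg
  cos(345 deg) = 0.9659, sin(345 deg) = -0.2588
  joint[2] = (-5.3694, 3.1000) + 10.3 * (0.9659, -0.2588) = (-5.3694 + 9.9490, 3.1000 + -2.6658) = (4.5797, 0.4342)
End effector: (4.5797, 0.4342)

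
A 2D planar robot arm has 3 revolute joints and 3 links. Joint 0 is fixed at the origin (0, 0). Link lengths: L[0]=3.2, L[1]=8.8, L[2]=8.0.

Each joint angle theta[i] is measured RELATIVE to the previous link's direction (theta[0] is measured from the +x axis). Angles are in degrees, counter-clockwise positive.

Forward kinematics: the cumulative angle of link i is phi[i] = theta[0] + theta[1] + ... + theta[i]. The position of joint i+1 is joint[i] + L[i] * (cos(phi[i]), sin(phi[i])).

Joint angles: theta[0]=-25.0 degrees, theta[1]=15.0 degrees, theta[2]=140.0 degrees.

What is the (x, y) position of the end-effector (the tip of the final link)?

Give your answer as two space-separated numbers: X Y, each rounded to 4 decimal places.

Answer: 6.4242 3.2479

Derivation:
joint[0] = (0.0000, 0.0000)  (base)
link 0: phi[0] = -25 = -25 deg
  cos(-25 deg) = 0.9063, sin(-25 deg) = -0.4226
  joint[1] = (0.0000, 0.0000) + 3.2 * (0.9063, -0.4226) = (0.0000 + 2.9002, 0.0000 + -1.3524) = (2.9002, -1.3524)
link 1: phi[1] = -25 + 15 = -10 deg
  cos(-10 deg) = 0.9848, sin(-10 deg) = -0.1736
  joint[2] = (2.9002, -1.3524) + 8.8 * (0.9848, -0.1736) = (2.9002 + 8.6663, -1.3524 + -1.5281) = (11.5665, -2.8805)
link 2: phi[2] = -25 + 15 + 140 = 130 deg
  cos(130 deg) = -0.6428, sin(130 deg) = 0.7660
  joint[3] = (11.5665, -2.8805) + 8 * (-0.6428, 0.7660) = (11.5665 + -5.1423, -2.8805 + 6.1284) = (6.4242, 3.2479)
End effector: (6.4242, 3.2479)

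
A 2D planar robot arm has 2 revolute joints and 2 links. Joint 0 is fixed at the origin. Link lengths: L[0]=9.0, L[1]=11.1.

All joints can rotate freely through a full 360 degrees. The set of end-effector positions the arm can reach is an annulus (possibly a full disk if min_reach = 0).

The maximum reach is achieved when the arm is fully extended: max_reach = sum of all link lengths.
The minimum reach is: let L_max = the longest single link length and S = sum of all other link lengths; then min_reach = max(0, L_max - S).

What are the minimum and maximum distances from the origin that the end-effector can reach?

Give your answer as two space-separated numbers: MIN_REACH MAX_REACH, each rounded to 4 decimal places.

Answer: 2.1000 20.1000

Derivation:
Link lengths: [9.0, 11.1]
max_reach = 9 + 11.1 = 20.1
L_max = max([9.0, 11.1]) = 11.1
S (sum of others) = 20.1 - 11.1 = 9
min_reach = max(0, 11.1 - 9) = max(0, 2.1) = 2.1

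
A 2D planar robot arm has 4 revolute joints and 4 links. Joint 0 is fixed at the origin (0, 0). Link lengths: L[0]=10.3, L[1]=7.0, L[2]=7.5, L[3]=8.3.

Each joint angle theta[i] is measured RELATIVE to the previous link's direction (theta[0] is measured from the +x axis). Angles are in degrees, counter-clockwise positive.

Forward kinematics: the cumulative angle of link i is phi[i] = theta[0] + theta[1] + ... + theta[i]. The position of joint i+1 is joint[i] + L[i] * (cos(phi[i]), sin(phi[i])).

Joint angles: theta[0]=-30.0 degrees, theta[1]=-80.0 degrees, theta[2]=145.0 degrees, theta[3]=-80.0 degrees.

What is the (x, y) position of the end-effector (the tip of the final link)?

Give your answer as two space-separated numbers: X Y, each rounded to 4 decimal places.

Answer: 18.5385 -13.2950

Derivation:
joint[0] = (0.0000, 0.0000)  (base)
link 0: phi[0] = -30 = -30 deg
  cos(-30 deg) = 0.8660, sin(-30 deg) = -0.5000
  joint[1] = (0.0000, 0.0000) + 10.3 * (0.8660, -0.5000) = (0.0000 + 8.9201, 0.0000 + -5.1500) = (8.9201, -5.1500)
link 1: phi[1] = -30 + -80 = -110 deg
  cos(-110 deg) = -0.3420, sin(-110 deg) = -0.9397
  joint[2] = (8.9201, -5.1500) + 7 * (-0.3420, -0.9397) = (8.9201 + -2.3941, -5.1500 + -6.5778) = (6.5259, -11.7278)
link 2: phi[2] = -30 + -80 + 145 = 35 deg
  cos(35 deg) = 0.8192, sin(35 deg) = 0.5736
  joint[3] = (6.5259, -11.7278) + 7.5 * (0.8192, 0.5736) = (6.5259 + 6.1436, -11.7278 + 4.3018) = (12.6696, -7.4260)
link 3: phi[3] = -30 + -80 + 145 + -80 = -45 deg
  cos(-45 deg) = 0.7071, sin(-45 deg) = -0.7071
  joint[4] = (12.6696, -7.4260) + 8.3 * (0.7071, -0.7071) = (12.6696 + 5.8690, -7.4260 + -5.8690) = (18.5385, -13.2950)
End effector: (18.5385, -13.2950)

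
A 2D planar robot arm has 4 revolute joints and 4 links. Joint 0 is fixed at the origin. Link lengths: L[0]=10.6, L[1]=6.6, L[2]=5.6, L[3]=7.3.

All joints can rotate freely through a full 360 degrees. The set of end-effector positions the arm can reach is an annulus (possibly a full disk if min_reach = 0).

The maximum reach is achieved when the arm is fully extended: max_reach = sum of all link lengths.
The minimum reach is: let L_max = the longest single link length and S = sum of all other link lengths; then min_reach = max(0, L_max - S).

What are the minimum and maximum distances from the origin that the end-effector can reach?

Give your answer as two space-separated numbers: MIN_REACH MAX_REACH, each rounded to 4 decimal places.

Answer: 0.0000 30.1000

Derivation:
Link lengths: [10.6, 6.6, 5.6, 7.3]
max_reach = 10.6 + 6.6 + 5.6 + 7.3 = 30.1
L_max = max([10.6, 6.6, 5.6, 7.3]) = 10.6
S (sum of others) = 30.1 - 10.6 = 19.5
min_reach = max(0, 10.6 - 19.5) = max(0, -8.9) = 0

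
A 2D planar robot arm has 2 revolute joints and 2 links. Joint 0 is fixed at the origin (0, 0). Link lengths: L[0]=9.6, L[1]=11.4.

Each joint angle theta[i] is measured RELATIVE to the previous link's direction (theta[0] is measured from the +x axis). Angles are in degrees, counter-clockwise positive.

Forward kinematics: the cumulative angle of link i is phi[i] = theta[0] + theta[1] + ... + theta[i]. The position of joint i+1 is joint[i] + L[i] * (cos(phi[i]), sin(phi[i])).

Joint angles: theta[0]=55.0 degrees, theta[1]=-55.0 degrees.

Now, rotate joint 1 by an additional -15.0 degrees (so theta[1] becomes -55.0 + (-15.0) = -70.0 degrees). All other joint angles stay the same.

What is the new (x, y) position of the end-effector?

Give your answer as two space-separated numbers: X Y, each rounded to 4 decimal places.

Answer: 16.5179 4.9133

Derivation:
joint[0] = (0.0000, 0.0000)  (base)
link 0: phi[0] = 55 = 55 deg
  cos(55 deg) = 0.5736, sin(55 deg) = 0.8192
  joint[1] = (0.0000, 0.0000) + 9.6 * (0.5736, 0.8192) = (0.0000 + 5.5063, 0.0000 + 7.8639) = (5.5063, 7.8639)
link 1: phi[1] = 55 + -70 = -15 deg
  cos(-15 deg) = 0.9659, sin(-15 deg) = -0.2588
  joint[2] = (5.5063, 7.8639) + 11.4 * (0.9659, -0.2588) = (5.5063 + 11.0116, 7.8639 + -2.9505) = (16.5179, 4.9133)
End effector: (16.5179, 4.9133)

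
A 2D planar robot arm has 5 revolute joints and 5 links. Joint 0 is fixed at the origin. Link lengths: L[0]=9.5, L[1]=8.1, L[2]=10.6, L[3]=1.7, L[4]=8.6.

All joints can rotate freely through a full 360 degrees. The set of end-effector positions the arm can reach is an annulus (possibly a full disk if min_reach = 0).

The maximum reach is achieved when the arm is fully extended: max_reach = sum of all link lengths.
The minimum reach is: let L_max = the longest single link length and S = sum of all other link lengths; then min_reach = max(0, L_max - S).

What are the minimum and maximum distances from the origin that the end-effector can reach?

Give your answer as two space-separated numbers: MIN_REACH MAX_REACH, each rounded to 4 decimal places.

Link lengths: [9.5, 8.1, 10.6, 1.7, 8.6]
max_reach = 9.5 + 8.1 + 10.6 + 1.7 + 8.6 = 38.5
L_max = max([9.5, 8.1, 10.6, 1.7, 8.6]) = 10.6
S (sum of others) = 38.5 - 10.6 = 27.9
min_reach = max(0, 10.6 - 27.9) = max(0, -17.3) = 0

Answer: 0.0000 38.5000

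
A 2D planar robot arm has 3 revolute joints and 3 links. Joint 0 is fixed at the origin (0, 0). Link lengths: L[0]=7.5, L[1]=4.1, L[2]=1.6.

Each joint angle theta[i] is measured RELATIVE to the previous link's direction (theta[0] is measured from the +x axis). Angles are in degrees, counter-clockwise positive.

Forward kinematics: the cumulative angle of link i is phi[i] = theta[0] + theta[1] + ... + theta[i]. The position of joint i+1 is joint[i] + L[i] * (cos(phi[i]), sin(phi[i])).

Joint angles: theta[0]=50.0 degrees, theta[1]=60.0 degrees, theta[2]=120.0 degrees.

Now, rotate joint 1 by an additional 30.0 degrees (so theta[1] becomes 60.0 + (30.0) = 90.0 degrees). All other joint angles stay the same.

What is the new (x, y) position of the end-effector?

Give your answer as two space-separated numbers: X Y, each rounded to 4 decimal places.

joint[0] = (0.0000, 0.0000)  (base)
link 0: phi[0] = 50 = 50 deg
  cos(50 deg) = 0.6428, sin(50 deg) = 0.7660
  joint[1] = (0.0000, 0.0000) + 7.5 * (0.6428, 0.7660) = (0.0000 + 4.8209, 0.0000 + 5.7453) = (4.8209, 5.7453)
link 1: phi[1] = 50 + 90 = 140 deg
  cos(140 deg) = -0.7660, sin(140 deg) = 0.6428
  joint[2] = (4.8209, 5.7453) + 4.1 * (-0.7660, 0.6428) = (4.8209 + -3.1408, 5.7453 + 2.6354) = (1.6801, 8.3808)
link 2: phi[2] = 50 + 90 + 120 = 260 deg
  cos(260 deg) = -0.1736, sin(260 deg) = -0.9848
  joint[3] = (1.6801, 8.3808) + 1.6 * (-0.1736, -0.9848) = (1.6801 + -0.2778, 8.3808 + -1.5757) = (1.4023, 6.8051)
End effector: (1.4023, 6.8051)

Answer: 1.4023 6.8051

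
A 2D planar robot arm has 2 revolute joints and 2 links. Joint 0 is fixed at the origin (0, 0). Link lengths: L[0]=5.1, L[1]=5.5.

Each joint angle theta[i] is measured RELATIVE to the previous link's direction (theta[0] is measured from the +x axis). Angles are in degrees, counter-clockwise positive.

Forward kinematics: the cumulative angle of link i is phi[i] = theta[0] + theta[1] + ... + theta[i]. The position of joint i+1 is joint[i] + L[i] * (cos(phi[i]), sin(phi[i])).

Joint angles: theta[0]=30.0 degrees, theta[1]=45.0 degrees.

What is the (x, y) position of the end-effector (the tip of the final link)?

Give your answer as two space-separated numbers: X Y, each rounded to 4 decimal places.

Answer: 5.8402 7.8626

Derivation:
joint[0] = (0.0000, 0.0000)  (base)
link 0: phi[0] = 30 = 30 deg
  cos(30 deg) = 0.8660, sin(30 deg) = 0.5000
  joint[1] = (0.0000, 0.0000) + 5.1 * (0.8660, 0.5000) = (0.0000 + 4.4167, 0.0000 + 2.5500) = (4.4167, 2.5500)
link 1: phi[1] = 30 + 45 = 75 deg
  cos(75 deg) = 0.2588, sin(75 deg) = 0.9659
  joint[2] = (4.4167, 2.5500) + 5.5 * (0.2588, 0.9659) = (4.4167 + 1.4235, 2.5500 + 5.3126) = (5.8402, 7.8626)
End effector: (5.8402, 7.8626)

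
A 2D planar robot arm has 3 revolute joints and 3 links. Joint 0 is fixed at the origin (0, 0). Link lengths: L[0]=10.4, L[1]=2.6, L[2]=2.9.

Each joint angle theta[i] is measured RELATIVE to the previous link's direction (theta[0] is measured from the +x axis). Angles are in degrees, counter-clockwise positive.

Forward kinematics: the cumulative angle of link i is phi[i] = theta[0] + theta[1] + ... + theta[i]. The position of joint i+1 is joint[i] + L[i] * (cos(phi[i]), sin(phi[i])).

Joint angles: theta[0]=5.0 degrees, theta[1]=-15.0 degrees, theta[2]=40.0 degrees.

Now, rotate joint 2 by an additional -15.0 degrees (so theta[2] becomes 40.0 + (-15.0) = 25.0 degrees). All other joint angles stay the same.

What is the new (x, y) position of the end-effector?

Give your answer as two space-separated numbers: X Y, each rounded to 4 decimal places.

joint[0] = (0.0000, 0.0000)  (base)
link 0: phi[0] = 5 = 5 deg
  cos(5 deg) = 0.9962, sin(5 deg) = 0.0872
  joint[1] = (0.0000, 0.0000) + 10.4 * (0.9962, 0.0872) = (0.0000 + 10.3604, 0.0000 + 0.9064) = (10.3604, 0.9064)
link 1: phi[1] = 5 + -15 = -10 deg
  cos(-10 deg) = 0.9848, sin(-10 deg) = -0.1736
  joint[2] = (10.3604, 0.9064) + 2.6 * (0.9848, -0.1736) = (10.3604 + 2.5605, 0.9064 + -0.4515) = (12.9209, 0.4549)
link 2: phi[2] = 5 + -15 + 25 = 15 deg
  cos(15 deg) = 0.9659, sin(15 deg) = 0.2588
  joint[3] = (12.9209, 0.4549) + 2.9 * (0.9659, 0.2588) = (12.9209 + 2.8012, 0.4549 + 0.7506) = (15.7221, 1.2055)
End effector: (15.7221, 1.2055)

Answer: 15.7221 1.2055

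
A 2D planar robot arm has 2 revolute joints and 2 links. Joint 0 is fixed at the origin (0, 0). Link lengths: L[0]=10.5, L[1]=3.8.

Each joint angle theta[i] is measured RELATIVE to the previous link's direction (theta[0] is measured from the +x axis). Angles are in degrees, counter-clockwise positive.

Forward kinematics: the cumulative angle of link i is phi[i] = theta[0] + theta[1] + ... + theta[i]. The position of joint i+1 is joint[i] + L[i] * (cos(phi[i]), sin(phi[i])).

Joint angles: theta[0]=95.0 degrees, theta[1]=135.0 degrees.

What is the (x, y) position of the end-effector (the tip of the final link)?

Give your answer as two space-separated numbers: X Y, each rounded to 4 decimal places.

Answer: -3.3577 7.5491

Derivation:
joint[0] = (0.0000, 0.0000)  (base)
link 0: phi[0] = 95 = 95 deg
  cos(95 deg) = -0.0872, sin(95 deg) = 0.9962
  joint[1] = (0.0000, 0.0000) + 10.5 * (-0.0872, 0.9962) = (0.0000 + -0.9151, 0.0000 + 10.4600) = (-0.9151, 10.4600)
link 1: phi[1] = 95 + 135 = 230 deg
  cos(230 deg) = -0.6428, sin(230 deg) = -0.7660
  joint[2] = (-0.9151, 10.4600) + 3.8 * (-0.6428, -0.7660) = (-0.9151 + -2.4426, 10.4600 + -2.9110) = (-3.3577, 7.5491)
End effector: (-3.3577, 7.5491)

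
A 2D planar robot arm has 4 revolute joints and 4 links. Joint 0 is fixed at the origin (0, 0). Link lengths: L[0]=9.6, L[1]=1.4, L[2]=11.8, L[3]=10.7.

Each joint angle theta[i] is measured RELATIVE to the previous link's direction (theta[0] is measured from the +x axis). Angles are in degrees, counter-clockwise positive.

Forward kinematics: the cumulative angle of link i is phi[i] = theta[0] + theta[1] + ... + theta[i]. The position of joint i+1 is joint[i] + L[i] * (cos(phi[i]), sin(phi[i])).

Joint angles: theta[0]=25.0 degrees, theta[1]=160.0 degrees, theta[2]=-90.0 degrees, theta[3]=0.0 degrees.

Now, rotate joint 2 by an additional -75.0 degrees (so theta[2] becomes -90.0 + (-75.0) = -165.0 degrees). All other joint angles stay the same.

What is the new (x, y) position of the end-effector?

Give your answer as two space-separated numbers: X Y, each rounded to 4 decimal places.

Answer: 28.4490 11.6306

Derivation:
joint[0] = (0.0000, 0.0000)  (base)
link 0: phi[0] = 25 = 25 deg
  cos(25 deg) = 0.9063, sin(25 deg) = 0.4226
  joint[1] = (0.0000, 0.0000) + 9.6 * (0.9063, 0.4226) = (0.0000 + 8.7006, 0.0000 + 4.0571) = (8.7006, 4.0571)
link 1: phi[1] = 25 + 160 = 185 deg
  cos(185 deg) = -0.9962, sin(185 deg) = -0.0872
  joint[2] = (8.7006, 4.0571) + 1.4 * (-0.9962, -0.0872) = (8.7006 + -1.3947, 4.0571 + -0.1220) = (7.3059, 3.9351)
link 2: phi[2] = 25 + 160 + -165 = 20 deg
  cos(20 deg) = 0.9397, sin(20 deg) = 0.3420
  joint[3] = (7.3059, 3.9351) + 11.8 * (0.9397, 0.3420) = (7.3059 + 11.0884, 3.9351 + 4.0358) = (18.3943, 7.9710)
link 3: phi[3] = 25 + 160 + -165 + 0 = 20 deg
  cos(20 deg) = 0.9397, sin(20 deg) = 0.3420
  joint[4] = (18.3943, 7.9710) + 10.7 * (0.9397, 0.3420) = (18.3943 + 10.0547, 7.9710 + 3.6596) = (28.4490, 11.6306)
End effector: (28.4490, 11.6306)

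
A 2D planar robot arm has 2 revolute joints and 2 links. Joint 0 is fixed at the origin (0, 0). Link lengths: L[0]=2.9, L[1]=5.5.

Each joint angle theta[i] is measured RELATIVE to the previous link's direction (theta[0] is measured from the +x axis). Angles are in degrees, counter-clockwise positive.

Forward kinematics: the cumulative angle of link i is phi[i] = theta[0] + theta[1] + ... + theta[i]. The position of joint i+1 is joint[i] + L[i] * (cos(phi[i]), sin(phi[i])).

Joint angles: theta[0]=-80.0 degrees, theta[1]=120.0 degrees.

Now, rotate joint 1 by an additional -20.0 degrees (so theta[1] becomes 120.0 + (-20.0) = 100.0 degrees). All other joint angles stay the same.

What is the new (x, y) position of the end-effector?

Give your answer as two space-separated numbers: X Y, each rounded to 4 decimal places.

Answer: 5.6719 -0.9748

Derivation:
joint[0] = (0.0000, 0.0000)  (base)
link 0: phi[0] = -80 = -80 deg
  cos(-80 deg) = 0.1736, sin(-80 deg) = -0.9848
  joint[1] = (0.0000, 0.0000) + 2.9 * (0.1736, -0.9848) = (0.0000 + 0.5036, 0.0000 + -2.8559) = (0.5036, -2.8559)
link 1: phi[1] = -80 + 100 = 20 deg
  cos(20 deg) = 0.9397, sin(20 deg) = 0.3420
  joint[2] = (0.5036, -2.8559) + 5.5 * (0.9397, 0.3420) = (0.5036 + 5.1683, -2.8559 + 1.8811) = (5.6719, -0.9748)
End effector: (5.6719, -0.9748)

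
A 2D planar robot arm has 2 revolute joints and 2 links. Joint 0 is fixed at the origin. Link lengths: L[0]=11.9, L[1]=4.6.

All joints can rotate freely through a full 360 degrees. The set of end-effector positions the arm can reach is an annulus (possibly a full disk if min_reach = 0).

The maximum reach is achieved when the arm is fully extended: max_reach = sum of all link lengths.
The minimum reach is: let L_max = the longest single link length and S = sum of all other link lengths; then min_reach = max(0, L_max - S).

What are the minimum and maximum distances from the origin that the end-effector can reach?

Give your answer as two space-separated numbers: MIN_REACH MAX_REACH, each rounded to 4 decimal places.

Link lengths: [11.9, 4.6]
max_reach = 11.9 + 4.6 = 16.5
L_max = max([11.9, 4.6]) = 11.9
S (sum of others) = 16.5 - 11.9 = 4.6
min_reach = max(0, 11.9 - 4.6) = max(0, 7.3) = 7.3

Answer: 7.3000 16.5000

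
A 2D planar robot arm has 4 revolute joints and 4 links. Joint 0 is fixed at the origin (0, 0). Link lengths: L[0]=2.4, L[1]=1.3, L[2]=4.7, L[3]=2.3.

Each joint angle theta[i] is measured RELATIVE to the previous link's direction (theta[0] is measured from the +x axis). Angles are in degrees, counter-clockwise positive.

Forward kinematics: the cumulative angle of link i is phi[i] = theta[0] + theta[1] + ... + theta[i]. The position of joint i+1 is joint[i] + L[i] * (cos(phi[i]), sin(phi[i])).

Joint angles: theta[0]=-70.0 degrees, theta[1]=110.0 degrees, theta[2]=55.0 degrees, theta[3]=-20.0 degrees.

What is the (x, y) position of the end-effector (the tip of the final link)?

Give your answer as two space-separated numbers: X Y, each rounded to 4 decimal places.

joint[0] = (0.0000, 0.0000)  (base)
link 0: phi[0] = -70 = -70 deg
  cos(-70 deg) = 0.3420, sin(-70 deg) = -0.9397
  joint[1] = (0.0000, 0.0000) + 2.4 * (0.3420, -0.9397) = (0.0000 + 0.8208, 0.0000 + -2.2553) = (0.8208, -2.2553)
link 1: phi[1] = -70 + 110 = 40 deg
  cos(40 deg) = 0.7660, sin(40 deg) = 0.6428
  joint[2] = (0.8208, -2.2553) + 1.3 * (0.7660, 0.6428) = (0.8208 + 0.9959, -2.2553 + 0.8356) = (1.8167, -1.4196)
link 2: phi[2] = -70 + 110 + 55 = 95 deg
  cos(95 deg) = -0.0872, sin(95 deg) = 0.9962
  joint[3] = (1.8167, -1.4196) + 4.7 * (-0.0872, 0.9962) = (1.8167 + -0.4096, -1.4196 + 4.6821) = (1.4071, 3.2625)
link 3: phi[3] = -70 + 110 + 55 + -20 = 75 deg
  cos(75 deg) = 0.2588, sin(75 deg) = 0.9659
  joint[4] = (1.4071, 3.2625) + 2.3 * (0.2588, 0.9659) = (1.4071 + 0.5953, 3.2625 + 2.2216) = (2.0024, 5.4841)
End effector: (2.0024, 5.4841)

Answer: 2.0024 5.4841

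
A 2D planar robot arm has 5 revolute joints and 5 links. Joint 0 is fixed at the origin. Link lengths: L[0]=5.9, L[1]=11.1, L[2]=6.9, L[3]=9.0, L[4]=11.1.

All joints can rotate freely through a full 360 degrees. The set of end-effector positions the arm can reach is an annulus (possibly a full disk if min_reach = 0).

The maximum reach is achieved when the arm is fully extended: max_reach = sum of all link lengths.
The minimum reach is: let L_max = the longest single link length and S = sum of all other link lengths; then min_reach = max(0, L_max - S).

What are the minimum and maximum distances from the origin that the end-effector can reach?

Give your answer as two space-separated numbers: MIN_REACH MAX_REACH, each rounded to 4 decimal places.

Answer: 0.0000 44.0000

Derivation:
Link lengths: [5.9, 11.1, 6.9, 9.0, 11.1]
max_reach = 5.9 + 11.1 + 6.9 + 9 + 11.1 = 44
L_max = max([5.9, 11.1, 6.9, 9.0, 11.1]) = 11.1
S (sum of others) = 44 - 11.1 = 32.9
min_reach = max(0, 11.1 - 32.9) = max(0, -21.8) = 0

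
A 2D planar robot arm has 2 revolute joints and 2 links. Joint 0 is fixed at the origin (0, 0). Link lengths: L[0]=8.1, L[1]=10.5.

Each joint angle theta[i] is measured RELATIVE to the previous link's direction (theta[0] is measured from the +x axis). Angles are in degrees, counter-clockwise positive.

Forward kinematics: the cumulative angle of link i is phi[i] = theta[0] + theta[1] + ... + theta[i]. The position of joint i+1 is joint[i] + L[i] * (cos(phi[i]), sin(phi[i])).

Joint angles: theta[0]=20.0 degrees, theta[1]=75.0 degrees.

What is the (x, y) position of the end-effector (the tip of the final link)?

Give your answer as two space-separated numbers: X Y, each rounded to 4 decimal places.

Answer: 6.6964 13.2304

Derivation:
joint[0] = (0.0000, 0.0000)  (base)
link 0: phi[0] = 20 = 20 deg
  cos(20 deg) = 0.9397, sin(20 deg) = 0.3420
  joint[1] = (0.0000, 0.0000) + 8.1 * (0.9397, 0.3420) = (0.0000 + 7.6115, 0.0000 + 2.7704) = (7.6115, 2.7704)
link 1: phi[1] = 20 + 75 = 95 deg
  cos(95 deg) = -0.0872, sin(95 deg) = 0.9962
  joint[2] = (7.6115, 2.7704) + 10.5 * (-0.0872, 0.9962) = (7.6115 + -0.9151, 2.7704 + 10.4600) = (6.6964, 13.2304)
End effector: (6.6964, 13.2304)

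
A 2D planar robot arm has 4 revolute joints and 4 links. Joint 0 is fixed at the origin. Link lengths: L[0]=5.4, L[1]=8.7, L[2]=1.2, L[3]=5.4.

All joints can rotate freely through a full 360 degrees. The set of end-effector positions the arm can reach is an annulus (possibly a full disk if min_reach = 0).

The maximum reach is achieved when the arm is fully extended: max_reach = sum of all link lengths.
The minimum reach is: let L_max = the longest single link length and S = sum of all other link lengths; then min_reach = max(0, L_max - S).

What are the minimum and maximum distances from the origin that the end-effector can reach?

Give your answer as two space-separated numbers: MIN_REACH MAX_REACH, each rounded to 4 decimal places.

Link lengths: [5.4, 8.7, 1.2, 5.4]
max_reach = 5.4 + 8.7 + 1.2 + 5.4 = 20.7
L_max = max([5.4, 8.7, 1.2, 5.4]) = 8.7
S (sum of others) = 20.7 - 8.7 = 12
min_reach = max(0, 8.7 - 12) = max(0, -3.3) = 0

Answer: 0.0000 20.7000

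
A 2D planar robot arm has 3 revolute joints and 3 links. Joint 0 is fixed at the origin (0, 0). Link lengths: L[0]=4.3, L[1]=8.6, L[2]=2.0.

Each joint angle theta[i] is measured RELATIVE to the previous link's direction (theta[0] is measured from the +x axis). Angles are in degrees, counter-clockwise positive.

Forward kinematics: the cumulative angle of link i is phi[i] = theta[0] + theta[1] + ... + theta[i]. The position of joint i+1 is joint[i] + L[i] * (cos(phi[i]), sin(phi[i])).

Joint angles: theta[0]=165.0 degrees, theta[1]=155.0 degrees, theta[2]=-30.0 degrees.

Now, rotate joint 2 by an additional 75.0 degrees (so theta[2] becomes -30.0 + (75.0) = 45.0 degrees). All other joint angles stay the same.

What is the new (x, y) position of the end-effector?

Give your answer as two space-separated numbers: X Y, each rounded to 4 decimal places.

joint[0] = (0.0000, 0.0000)  (base)
link 0: phi[0] = 165 = 165 deg
  cos(165 deg) = -0.9659, sin(165 deg) = 0.2588
  joint[1] = (0.0000, 0.0000) + 4.3 * (-0.9659, 0.2588) = (0.0000 + -4.1535, 0.0000 + 1.1129) = (-4.1535, 1.1129)
link 1: phi[1] = 165 + 155 = 320 deg
  cos(320 deg) = 0.7660, sin(320 deg) = -0.6428
  joint[2] = (-4.1535, 1.1129) + 8.6 * (0.7660, -0.6428) = (-4.1535 + 6.5880, 1.1129 + -5.5280) = (2.4345, -4.4151)
link 2: phi[2] = 165 + 155 + 45 = 365 deg
  cos(365 deg) = 0.9962, sin(365 deg) = 0.0872
  joint[3] = (2.4345, -4.4151) + 2 * (0.9962, 0.0872) = (2.4345 + 1.9924, -4.4151 + 0.1743) = (4.4269, -4.2407)
End effector: (4.4269, -4.2407)

Answer: 4.4269 -4.2407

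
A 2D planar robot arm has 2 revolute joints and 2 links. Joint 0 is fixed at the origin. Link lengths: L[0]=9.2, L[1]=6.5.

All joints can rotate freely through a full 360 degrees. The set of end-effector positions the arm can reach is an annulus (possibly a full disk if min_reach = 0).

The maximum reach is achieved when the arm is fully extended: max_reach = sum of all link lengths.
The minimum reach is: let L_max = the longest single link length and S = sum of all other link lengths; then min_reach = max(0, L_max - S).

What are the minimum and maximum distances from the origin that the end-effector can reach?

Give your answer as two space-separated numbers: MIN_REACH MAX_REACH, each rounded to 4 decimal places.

Link lengths: [9.2, 6.5]
max_reach = 9.2 + 6.5 = 15.7
L_max = max([9.2, 6.5]) = 9.2
S (sum of others) = 15.7 - 9.2 = 6.5
min_reach = max(0, 9.2 - 6.5) = max(0, 2.7) = 2.7

Answer: 2.7000 15.7000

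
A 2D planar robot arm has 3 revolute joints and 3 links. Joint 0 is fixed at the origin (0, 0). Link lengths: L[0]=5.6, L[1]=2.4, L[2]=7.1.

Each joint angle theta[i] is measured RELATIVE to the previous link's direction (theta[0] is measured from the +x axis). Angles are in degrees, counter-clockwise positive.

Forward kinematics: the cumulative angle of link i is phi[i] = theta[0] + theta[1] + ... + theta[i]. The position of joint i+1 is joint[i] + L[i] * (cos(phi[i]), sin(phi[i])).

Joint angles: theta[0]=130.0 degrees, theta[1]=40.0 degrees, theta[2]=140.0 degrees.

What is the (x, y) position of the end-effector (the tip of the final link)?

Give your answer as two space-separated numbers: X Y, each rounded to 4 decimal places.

joint[0] = (0.0000, 0.0000)  (base)
link 0: phi[0] = 130 = 130 deg
  cos(130 deg) = -0.6428, sin(130 deg) = 0.7660
  joint[1] = (0.0000, 0.0000) + 5.6 * (-0.6428, 0.7660) = (0.0000 + -3.5996, 0.0000 + 4.2898) = (-3.5996, 4.2898)
link 1: phi[1] = 130 + 40 = 170 deg
  cos(170 deg) = -0.9848, sin(170 deg) = 0.1736
  joint[2] = (-3.5996, 4.2898) + 2.4 * (-0.9848, 0.1736) = (-3.5996 + -2.3635, 4.2898 + 0.4168) = (-5.9631, 4.7066)
link 2: phi[2] = 130 + 40 + 140 = 310 deg
  cos(310 deg) = 0.6428, sin(310 deg) = -0.7660
  joint[3] = (-5.9631, 4.7066) + 7.1 * (0.6428, -0.7660) = (-5.9631 + 4.5638, 4.7066 + -5.4389) = (-1.3994, -0.7323)
End effector: (-1.3994, -0.7323)

Answer: -1.3994 -0.7323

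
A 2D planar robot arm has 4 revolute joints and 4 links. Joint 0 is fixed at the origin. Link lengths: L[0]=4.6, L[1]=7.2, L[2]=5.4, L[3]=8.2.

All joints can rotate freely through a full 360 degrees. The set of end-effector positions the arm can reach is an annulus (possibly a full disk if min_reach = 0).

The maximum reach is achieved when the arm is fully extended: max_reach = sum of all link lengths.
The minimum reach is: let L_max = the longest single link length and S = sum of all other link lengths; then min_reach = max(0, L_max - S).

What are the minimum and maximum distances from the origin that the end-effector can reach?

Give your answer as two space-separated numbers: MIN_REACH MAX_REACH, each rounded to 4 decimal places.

Answer: 0.0000 25.4000

Derivation:
Link lengths: [4.6, 7.2, 5.4, 8.2]
max_reach = 4.6 + 7.2 + 5.4 + 8.2 = 25.4
L_max = max([4.6, 7.2, 5.4, 8.2]) = 8.2
S (sum of others) = 25.4 - 8.2 = 17.2
min_reach = max(0, 8.2 - 17.2) = max(0, -9) = 0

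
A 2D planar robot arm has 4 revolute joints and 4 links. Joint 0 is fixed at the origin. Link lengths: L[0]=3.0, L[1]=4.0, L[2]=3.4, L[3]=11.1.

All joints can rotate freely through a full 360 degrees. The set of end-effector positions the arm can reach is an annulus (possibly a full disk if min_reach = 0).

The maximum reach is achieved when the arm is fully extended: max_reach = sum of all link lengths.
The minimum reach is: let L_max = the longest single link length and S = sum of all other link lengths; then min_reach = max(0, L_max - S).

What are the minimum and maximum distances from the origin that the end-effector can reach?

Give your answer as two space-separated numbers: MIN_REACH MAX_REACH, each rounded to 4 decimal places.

Answer: 0.7000 21.5000

Derivation:
Link lengths: [3.0, 4.0, 3.4, 11.1]
max_reach = 3 + 4 + 3.4 + 11.1 = 21.5
L_max = max([3.0, 4.0, 3.4, 11.1]) = 11.1
S (sum of others) = 21.5 - 11.1 = 10.4
min_reach = max(0, 11.1 - 10.4) = max(0, 0.7) = 0.7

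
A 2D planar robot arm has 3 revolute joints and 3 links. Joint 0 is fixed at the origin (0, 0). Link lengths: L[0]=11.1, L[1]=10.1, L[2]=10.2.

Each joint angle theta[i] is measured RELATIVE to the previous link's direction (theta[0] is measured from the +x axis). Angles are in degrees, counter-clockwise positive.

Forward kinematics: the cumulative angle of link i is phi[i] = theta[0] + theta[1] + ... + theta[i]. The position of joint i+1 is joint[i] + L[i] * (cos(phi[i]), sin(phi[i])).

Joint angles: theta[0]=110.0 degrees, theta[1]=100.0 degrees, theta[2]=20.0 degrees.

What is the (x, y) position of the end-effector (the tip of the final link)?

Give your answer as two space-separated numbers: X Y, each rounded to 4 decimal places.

Answer: -19.0997 -2.4331

Derivation:
joint[0] = (0.0000, 0.0000)  (base)
link 0: phi[0] = 110 = 110 deg
  cos(110 deg) = -0.3420, sin(110 deg) = 0.9397
  joint[1] = (0.0000, 0.0000) + 11.1 * (-0.3420, 0.9397) = (0.0000 + -3.7964, 0.0000 + 10.4306) = (-3.7964, 10.4306)
link 1: phi[1] = 110 + 100 = 210 deg
  cos(210 deg) = -0.8660, sin(210 deg) = -0.5000
  joint[2] = (-3.7964, 10.4306) + 10.1 * (-0.8660, -0.5000) = (-3.7964 + -8.7469, 10.4306 + -5.0500) = (-12.5433, 5.3806)
link 2: phi[2] = 110 + 100 + 20 = 230 deg
  cos(230 deg) = -0.6428, sin(230 deg) = -0.7660
  joint[3] = (-12.5433, 5.3806) + 10.2 * (-0.6428, -0.7660) = (-12.5433 + -6.5564, 5.3806 + -7.8137) = (-19.0997, -2.4331)
End effector: (-19.0997, -2.4331)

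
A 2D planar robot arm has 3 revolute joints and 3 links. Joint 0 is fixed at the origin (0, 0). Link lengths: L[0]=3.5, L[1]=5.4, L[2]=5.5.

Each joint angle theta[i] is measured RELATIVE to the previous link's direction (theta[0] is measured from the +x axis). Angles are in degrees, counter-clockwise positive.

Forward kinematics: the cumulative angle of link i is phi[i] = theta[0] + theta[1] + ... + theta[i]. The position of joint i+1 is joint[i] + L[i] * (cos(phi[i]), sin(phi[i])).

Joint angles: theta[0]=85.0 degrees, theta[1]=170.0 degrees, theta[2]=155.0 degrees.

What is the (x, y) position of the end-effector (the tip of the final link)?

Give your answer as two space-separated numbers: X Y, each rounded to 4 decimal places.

joint[0] = (0.0000, 0.0000)  (base)
link 0: phi[0] = 85 = 85 deg
  cos(85 deg) = 0.0872, sin(85 deg) = 0.9962
  joint[1] = (0.0000, 0.0000) + 3.5 * (0.0872, 0.9962) = (0.0000 + 0.3050, 0.0000 + 3.4867) = (0.3050, 3.4867)
link 1: phi[1] = 85 + 170 = 255 deg
  cos(255 deg) = -0.2588, sin(255 deg) = -0.9659
  joint[2] = (0.3050, 3.4867) + 5.4 * (-0.2588, -0.9659) = (0.3050 + -1.3976, 3.4867 + -5.2160) = (-1.0926, -1.7293)
link 2: phi[2] = 85 + 170 + 155 = 410 deg
  cos(410 deg) = 0.6428, sin(410 deg) = 0.7660
  joint[3] = (-1.0926, -1.7293) + 5.5 * (0.6428, 0.7660) = (-1.0926 + 3.5353, -1.7293 + 4.2132) = (2.4428, 2.4839)
End effector: (2.4428, 2.4839)

Answer: 2.4428 2.4839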